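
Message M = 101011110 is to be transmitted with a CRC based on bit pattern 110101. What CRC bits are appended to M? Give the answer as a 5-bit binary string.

Append 5 zeros: 10101111000000. Divide by 110101 (XOR where the leading bit is 1):
  pos 0: 101011 XOR 110101 = 011110
  pos 1: 111101 XOR 110101 = 001000
  pos 3: 100010 XOR 110101 = 010111
  pos 4: 101110 XOR 110101 = 011011
  pos 5: 110110 XOR 110101 = 000011
Remainder (last 5 bits) = 11000. This is the CRC / FCS.

11000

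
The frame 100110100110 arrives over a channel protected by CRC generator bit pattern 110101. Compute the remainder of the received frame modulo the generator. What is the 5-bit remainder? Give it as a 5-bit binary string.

00000

Modulo-2 division of 100110100110 by 110101:
  pos 0: 100110 XOR 110101 = 010011
  pos 1: 100111 XOR 110101 = 010010
  pos 2: 100100 XOR 110101 = 010001
  pos 3: 100010 XOR 110101 = 010111
  pos 4: 101111 XOR 110101 = 011010
  pos 5: 110101 XOR 110101 = 000000
Remainder = 00000 (zero — the frame passes the CRC check).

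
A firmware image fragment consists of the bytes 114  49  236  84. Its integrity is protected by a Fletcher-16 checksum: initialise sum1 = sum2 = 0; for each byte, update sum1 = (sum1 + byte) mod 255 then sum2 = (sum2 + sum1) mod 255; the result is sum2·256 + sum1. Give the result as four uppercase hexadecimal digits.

Running sums (mod 255):
  after byte 0 (114): sum1=114, sum2=114
  after byte 1 (49): sum1=163, sum2=22
  after byte 2 (236): sum1=144, sum2=166
  after byte 3 (84): sum1=228, sum2=139
Checksum = sum2·256 + sum1 = 139·256 + 228 = 35812 = 0x8BE4.

8BE4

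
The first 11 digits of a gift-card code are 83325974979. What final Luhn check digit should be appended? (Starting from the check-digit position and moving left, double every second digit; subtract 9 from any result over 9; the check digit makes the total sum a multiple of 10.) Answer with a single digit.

Partial digits right→left: 9 7 9 4 7 9 5 2 3 3 8
Double every second digit counting from the check-digit position (so the 1st, 3rd, 5th, ... of the partial from the right).
  doubled (with −9 where >9): 9 9 5 1 6 7 → sum 37
  kept as-is: 7 4 9 2 3 → sum 25
Total = 37 + 25 = 62.
Check digit = (10 − (62 mod 10)) mod 10 = 8.

8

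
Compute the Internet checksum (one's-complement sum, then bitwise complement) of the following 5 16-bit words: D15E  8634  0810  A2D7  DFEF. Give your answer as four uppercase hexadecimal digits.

One's-complement addition (fold any carry out of bit 15 back into bit 0):
  0xD15E + 0x8634 = 0x15792 → wrap carry → 0x5793
  0x5793 + 0x0810 = 0x05FA3
  0x5FA3 + 0xA2D7 = 0x1027A → wrap carry → 0x027B
  0x027B + 0xDFEF = 0x0E26A
One's-complement sum = 0xE26A.
Checksum = ~0xE26A & 0xFFFF = 0x1D95.

1D95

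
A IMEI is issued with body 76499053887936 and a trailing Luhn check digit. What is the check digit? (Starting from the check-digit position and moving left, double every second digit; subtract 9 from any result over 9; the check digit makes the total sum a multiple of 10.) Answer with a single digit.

Partial digits right→left: 6 3 9 7 8 8 3 5 0 9 9 4 6 7
Double every second digit counting from the check-digit position (so the 1st, 3rd, 5th, ... of the partial from the right).
  doubled (with −9 where >9): 3 9 7 6 0 9 3 → sum 37
  kept as-is: 3 7 8 5 9 4 7 → sum 43
Total = 37 + 43 = 80.
Check digit = (10 − (80 mod 10)) mod 10 = 0.

0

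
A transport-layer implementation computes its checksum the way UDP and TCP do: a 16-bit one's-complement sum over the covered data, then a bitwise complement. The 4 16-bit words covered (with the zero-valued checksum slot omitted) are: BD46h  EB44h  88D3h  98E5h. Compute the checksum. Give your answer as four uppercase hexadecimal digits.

35BB

One's-complement addition (fold any carry out of bit 15 back into bit 0):
  0xBD46 + 0xEB44 = 0x1A88A → wrap carry → 0xA88B
  0xA88B + 0x88D3 = 0x1315E → wrap carry → 0x315F
  0x315F + 0x98E5 = 0x0CA44
One's-complement sum = 0xCA44.
Checksum = ~0xCA44 & 0xFFFF = 0x35BB.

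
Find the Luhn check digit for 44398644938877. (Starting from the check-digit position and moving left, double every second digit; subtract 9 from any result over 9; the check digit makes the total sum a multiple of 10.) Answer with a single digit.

1

Partial digits right→left: 7 7 8 8 3 9 4 4 6 8 9 3 4 4
Double every second digit counting from the check-digit position (so the 1st, 3rd, 5th, ... of the partial from the right).
  doubled (with −9 where >9): 5 7 6 8 3 9 8 → sum 46
  kept as-is: 7 8 9 4 8 3 4 → sum 43
Total = 46 + 43 = 89.
Check digit = (10 − (89 mod 10)) mod 10 = 1.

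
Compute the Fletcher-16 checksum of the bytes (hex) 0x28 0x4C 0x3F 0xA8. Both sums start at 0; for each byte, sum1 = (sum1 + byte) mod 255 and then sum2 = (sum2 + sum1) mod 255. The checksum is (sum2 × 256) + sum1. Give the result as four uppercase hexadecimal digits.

Running sums (mod 255):
  after byte 0 (0x28): sum1=40, sum2=40
  after byte 1 (0x4C): sum1=116, sum2=156
  after byte 2 (0x3F): sum1=179, sum2=80
  after byte 3 (0xA8): sum1=92, sum2=172
Checksum = sum2·256 + sum1 = 172·256 + 92 = 44124 = 0xAC5C.

AC5C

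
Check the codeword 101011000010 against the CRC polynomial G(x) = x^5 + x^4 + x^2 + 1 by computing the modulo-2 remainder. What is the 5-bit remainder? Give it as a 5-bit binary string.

00001

Modulo-2 division of 101011000010 by 110101:
  pos 0: 101011 XOR 110101 = 011110
  pos 1: 111100 XOR 110101 = 001001
  pos 3: 100100 XOR 110101 = 010001
  pos 4: 100010 XOR 110101 = 010111
  pos 5: 101111 XOR 110101 = 011010
  pos 6: 110100 XOR 110101 = 000001
Remainder = 00001 (nonzero — an error is detected).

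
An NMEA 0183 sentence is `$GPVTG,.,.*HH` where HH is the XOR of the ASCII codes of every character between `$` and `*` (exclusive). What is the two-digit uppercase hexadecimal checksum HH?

52

XOR the ASCII codes of the payload characters:
  'G' = 0x47 → acc = 0x47
  'P' = 0x50 → acc = 0x17
  'V' = 0x56 → acc = 0x41
  'T' = 0x54 → acc = 0x15
  'G' = 0x47 → acc = 0x52
  ',' = 0x2C → acc = 0x7E
  '.' = 0x2E → acc = 0x50
  ',' = 0x2C → acc = 0x7C
  '.' = 0x2E → acc = 0x52
Checksum = 0x52.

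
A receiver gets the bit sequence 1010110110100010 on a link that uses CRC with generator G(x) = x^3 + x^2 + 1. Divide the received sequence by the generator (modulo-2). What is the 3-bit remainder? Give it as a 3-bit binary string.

100

Modulo-2 division of 1010110110100010 by 1101:
  pos 0: 1010 XOR 1101 = 0111
  pos 1: 1111 XOR 1101 = 0010
  pos 3: 1010 XOR 1101 = 0111
  pos 4: 1111 XOR 1101 = 0010
  pos 6: 1010 XOR 1101 = 0111
  pos 7: 1111 XOR 1101 = 0010
  pos 9: 1000 XOR 1101 = 0101
  pos 10: 1010 XOR 1101 = 0111
  pos 11: 1111 XOR 1101 = 0010
Remainder = 100 (nonzero — an error is detected).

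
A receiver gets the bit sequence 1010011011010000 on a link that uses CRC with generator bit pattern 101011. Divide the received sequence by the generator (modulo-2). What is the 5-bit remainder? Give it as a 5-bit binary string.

Modulo-2 division of 1010011011010000 by 101011:
  pos 0: 101001 XOR 101011 = 000010
  pos 4: 101011 XOR 101011 = 000000
Remainder = 10000 (nonzero — an error is detected).

10000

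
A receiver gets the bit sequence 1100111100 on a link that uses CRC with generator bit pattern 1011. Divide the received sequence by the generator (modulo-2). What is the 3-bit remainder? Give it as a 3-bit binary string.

Modulo-2 division of 1100111100 by 1011:
  pos 0: 1100 XOR 1011 = 0111
  pos 1: 1111 XOR 1011 = 0100
  pos 2: 1001 XOR 1011 = 0010
  pos 4: 1011 XOR 1011 = 0000
Remainder = 000 (zero — the frame passes the CRC check).

000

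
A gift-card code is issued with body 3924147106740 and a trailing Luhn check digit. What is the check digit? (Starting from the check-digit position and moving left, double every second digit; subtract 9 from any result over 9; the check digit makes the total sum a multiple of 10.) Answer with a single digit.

0

Partial digits right→left: 0 4 7 6 0 1 7 4 1 4 2 9 3
Double every second digit counting from the check-digit position (so the 1st, 3rd, 5th, ... of the partial from the right).
  doubled (with −9 where >9): 0 5 0 5 2 4 6 → sum 22
  kept as-is: 4 6 1 4 4 9 → sum 28
Total = 22 + 28 = 50.
Check digit = (10 − (50 mod 10)) mod 10 = 0.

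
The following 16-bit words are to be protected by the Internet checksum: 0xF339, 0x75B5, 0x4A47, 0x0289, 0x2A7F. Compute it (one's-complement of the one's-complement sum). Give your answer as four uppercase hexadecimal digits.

1FC1

One's-complement addition (fold any carry out of bit 15 back into bit 0):
  0xF339 + 0x75B5 = 0x168EE → wrap carry → 0x68EF
  0x68EF + 0x4A47 = 0x0B336
  0xB336 + 0x0289 = 0x0B5BF
  0xB5BF + 0x2A7F = 0x0E03E
One's-complement sum = 0xE03E.
Checksum = ~0xE03E & 0xFFFF = 0x1FC1.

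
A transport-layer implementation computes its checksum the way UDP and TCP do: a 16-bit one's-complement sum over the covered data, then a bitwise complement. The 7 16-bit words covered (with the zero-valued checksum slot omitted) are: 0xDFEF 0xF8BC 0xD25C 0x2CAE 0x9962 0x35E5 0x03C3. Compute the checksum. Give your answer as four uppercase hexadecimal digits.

553D

One's-complement addition (fold any carry out of bit 15 back into bit 0):
  0xDFEF + 0xF8BC = 0x1D8AB → wrap carry → 0xD8AC
  0xD8AC + 0xD25C = 0x1AB08 → wrap carry → 0xAB09
  0xAB09 + 0x2CAE = 0x0D7B7
  0xD7B7 + 0x9962 = 0x17119 → wrap carry → 0x711A
  0x711A + 0x35E5 = 0x0A6FF
  0xA6FF + 0x03C3 = 0x0AAC2
One's-complement sum = 0xAAC2.
Checksum = ~0xAAC2 & 0xFFFF = 0x553D.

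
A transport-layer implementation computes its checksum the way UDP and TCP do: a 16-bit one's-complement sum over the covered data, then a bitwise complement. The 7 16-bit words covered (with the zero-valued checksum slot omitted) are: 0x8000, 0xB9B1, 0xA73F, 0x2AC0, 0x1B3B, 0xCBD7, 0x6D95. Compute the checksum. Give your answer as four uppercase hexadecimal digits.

9FA5

One's-complement addition (fold any carry out of bit 15 back into bit 0):
  0x8000 + 0xB9B1 = 0x139B1 → wrap carry → 0x39B2
  0x39B2 + 0xA73F = 0x0E0F1
  0xE0F1 + 0x2AC0 = 0x10BB1 → wrap carry → 0x0BB2
  0x0BB2 + 0x1B3B = 0x026ED
  0x26ED + 0xCBD7 = 0x0F2C4
  0xF2C4 + 0x6D95 = 0x16059 → wrap carry → 0x605A
One's-complement sum = 0x605A.
Checksum = ~0x605A & 0xFFFF = 0x9FA5.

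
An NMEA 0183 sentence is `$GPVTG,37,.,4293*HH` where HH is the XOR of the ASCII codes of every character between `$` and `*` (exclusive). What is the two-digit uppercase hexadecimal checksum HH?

XOR the ASCII codes of the payload characters:
  'G' = 0x47 → acc = 0x47
  'P' = 0x50 → acc = 0x17
  'V' = 0x56 → acc = 0x41
  'T' = 0x54 → acc = 0x15
  'G' = 0x47 → acc = 0x52
  ',' = 0x2C → acc = 0x7E
  '3' = 0x33 → acc = 0x4D
  '7' = 0x37 → acc = 0x7A
  ',' = 0x2C → acc = 0x56
  '.' = 0x2E → acc = 0x78
  ',' = 0x2C → acc = 0x54
  '4' = 0x34 → acc = 0x60
  '2' = 0x32 → acc = 0x52
  '9' = 0x39 → acc = 0x6B
  '3' = 0x33 → acc = 0x58
Checksum = 0x58.

58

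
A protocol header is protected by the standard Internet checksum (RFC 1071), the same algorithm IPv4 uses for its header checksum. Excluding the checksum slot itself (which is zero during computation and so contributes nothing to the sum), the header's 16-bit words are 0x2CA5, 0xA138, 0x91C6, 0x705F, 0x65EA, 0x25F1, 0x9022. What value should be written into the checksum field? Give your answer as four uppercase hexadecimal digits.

One's-complement addition (fold any carry out of bit 15 back into bit 0):
  0x2CA5 + 0xA138 = 0x0CDDD
  0xCDDD + 0x91C6 = 0x15FA3 → wrap carry → 0x5FA4
  0x5FA4 + 0x705F = 0x0D003
  0xD003 + 0x65EA = 0x135ED → wrap carry → 0x35EE
  0x35EE + 0x25F1 = 0x05BDF
  0x5BDF + 0x9022 = 0x0EC01
One's-complement sum = 0xEC01.
Checksum = ~0xEC01 & 0xFFFF = 0x13FE.

13FE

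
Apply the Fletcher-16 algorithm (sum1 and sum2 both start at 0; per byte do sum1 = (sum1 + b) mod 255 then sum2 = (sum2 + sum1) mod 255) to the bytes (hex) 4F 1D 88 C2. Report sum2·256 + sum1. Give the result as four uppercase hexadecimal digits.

Running sums (mod 255):
  after byte 0 (4F): sum1=79, sum2=79
  after byte 1 (1D): sum1=108, sum2=187
  after byte 2 (88): sum1=244, sum2=176
  after byte 3 (C2): sum1=183, sum2=104
Checksum = sum2·256 + sum1 = 104·256 + 183 = 26807 = 0x68B7.

68B7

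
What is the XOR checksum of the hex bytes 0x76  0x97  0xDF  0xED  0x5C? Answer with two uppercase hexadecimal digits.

XOR the bytes together:
  start with 0x76
  0x76 ⊕ 0x97 = 0xE1
  0xE1 ⊕ 0xDF = 0x3E
  0x3E ⊕ 0xED = 0xD3
  0xD3 ⊕ 0x5C = 0x8F

8F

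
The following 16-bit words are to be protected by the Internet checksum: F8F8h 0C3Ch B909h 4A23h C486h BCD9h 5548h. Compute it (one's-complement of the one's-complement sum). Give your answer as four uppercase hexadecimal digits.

One's-complement addition (fold any carry out of bit 15 back into bit 0):
  0xF8F8 + 0x0C3C = 0x10534 → wrap carry → 0x0535
  0x0535 + 0xB909 = 0x0BE3E
  0xBE3E + 0x4A23 = 0x10861 → wrap carry → 0x0862
  0x0862 + 0xC486 = 0x0CCE8
  0xCCE8 + 0xBCD9 = 0x189C1 → wrap carry → 0x89C2
  0x89C2 + 0x5548 = 0x0DF0A
One's-complement sum = 0xDF0A.
Checksum = ~0xDF0A & 0xFFFF = 0x20F5.

20F5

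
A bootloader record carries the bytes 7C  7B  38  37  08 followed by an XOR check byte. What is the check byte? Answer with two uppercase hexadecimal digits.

00

XOR the bytes together:
  start with 0x7C
  0x7C ⊕ 0x7B = 0x07
  0x07 ⊕ 0x38 = 0x3F
  0x3F ⊕ 0x37 = 0x08
  0x08 ⊕ 0x08 = 0x00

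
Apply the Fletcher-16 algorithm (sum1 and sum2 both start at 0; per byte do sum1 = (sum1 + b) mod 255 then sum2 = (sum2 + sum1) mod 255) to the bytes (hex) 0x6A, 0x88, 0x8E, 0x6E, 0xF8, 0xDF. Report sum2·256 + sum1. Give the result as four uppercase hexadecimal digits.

80C8

Running sums (mod 255):
  after byte 0 (0x6A): sum1=106, sum2=106
  after byte 1 (0x88): sum1=242, sum2=93
  after byte 2 (0x8E): sum1=129, sum2=222
  after byte 3 (0x6E): sum1=239, sum2=206
  after byte 4 (0xF8): sum1=232, sum2=183
  after byte 5 (0xDF): sum1=200, sum2=128
Checksum = sum2·256 + sum1 = 128·256 + 200 = 32968 = 0x80C8.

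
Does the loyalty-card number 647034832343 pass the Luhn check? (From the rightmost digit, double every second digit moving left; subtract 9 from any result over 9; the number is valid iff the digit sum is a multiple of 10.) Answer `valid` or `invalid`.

From the right, keep odd positions and double even positions (subtract 9 from any doubled value over 9):
  doubled (positions 2,4,...): 8 4 7 6 5 3 → sum 33
  kept (positions 1,3,...): 3 3 3 4 0 4 → sum 17
Total = 50.
50 mod 10 = 0, so the number is valid.

valid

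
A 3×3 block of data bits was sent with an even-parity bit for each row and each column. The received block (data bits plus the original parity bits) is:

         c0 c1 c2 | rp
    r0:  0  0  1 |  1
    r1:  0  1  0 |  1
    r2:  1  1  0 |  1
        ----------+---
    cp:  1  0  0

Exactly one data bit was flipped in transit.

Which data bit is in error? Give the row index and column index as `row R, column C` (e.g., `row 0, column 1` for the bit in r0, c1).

Recompute each row's even parity and compare to rp:
  r0: data parity 1, sent rp 1 → ok
  r1: data parity 1, sent rp 1 → ok
  r2: data parity 0, sent rp 1 → mismatch
Recompute each column's even parity and compare to cp:
  c0: data parity 1, sent cp 1 → ok
  c1: data parity 0, sent cp 0 → ok
  c2: data parity 1, sent cp 0 → mismatch
Exactly one row (r2) and one column (c2) fail → the flipped bit is at their intersection.

row 2, column 2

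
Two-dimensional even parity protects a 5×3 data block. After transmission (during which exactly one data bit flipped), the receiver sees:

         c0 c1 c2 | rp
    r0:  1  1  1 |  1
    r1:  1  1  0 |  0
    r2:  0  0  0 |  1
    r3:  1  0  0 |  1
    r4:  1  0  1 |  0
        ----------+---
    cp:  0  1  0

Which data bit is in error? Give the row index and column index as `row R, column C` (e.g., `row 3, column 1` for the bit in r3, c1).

row 2, column 1

Recompute each row's even parity and compare to rp:
  r0: data parity 1, sent rp 1 → ok
  r1: data parity 0, sent rp 0 → ok
  r2: data parity 0, sent rp 1 → mismatch
  r3: data parity 1, sent rp 1 → ok
  r4: data parity 0, sent rp 0 → ok
Recompute each column's even parity and compare to cp:
  c0: data parity 0, sent cp 0 → ok
  c1: data parity 0, sent cp 1 → mismatch
  c2: data parity 0, sent cp 0 → ok
Exactly one row (r2) and one column (c1) fail → the flipped bit is at their intersection.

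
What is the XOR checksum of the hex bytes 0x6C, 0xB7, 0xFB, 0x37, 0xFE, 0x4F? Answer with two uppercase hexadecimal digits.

A6

XOR the bytes together:
  start with 0x6C
  0x6C ⊕ 0xB7 = 0xDB
  0xDB ⊕ 0xFB = 0x20
  0x20 ⊕ 0x37 = 0x17
  0x17 ⊕ 0xFE = 0xE9
  0xE9 ⊕ 0x4F = 0xA6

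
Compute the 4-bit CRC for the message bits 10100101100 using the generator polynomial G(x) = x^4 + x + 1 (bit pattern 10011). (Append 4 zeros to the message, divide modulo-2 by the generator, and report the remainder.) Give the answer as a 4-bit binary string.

Append 4 zeros: 101001011000000. Divide by 10011 (XOR where the leading bit is 1):
  pos 0: 10100 XOR 10011 = 00111
  pos 2: 11110 XOR 10011 = 01101
  pos 3: 11011 XOR 10011 = 01000
  pos 4: 10001 XOR 10011 = 00010
  pos 7: 10000 XOR 10011 = 00011
  pos 10: 11000 XOR 10011 = 01011
Remainder (last 4 bits) = 1011. This is the CRC / FCS.

1011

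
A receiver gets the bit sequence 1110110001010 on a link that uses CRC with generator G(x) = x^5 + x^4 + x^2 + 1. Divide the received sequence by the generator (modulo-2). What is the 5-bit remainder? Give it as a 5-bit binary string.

Modulo-2 division of 1110110001010 by 110101:
  pos 0: 111011 XOR 110101 = 001110
  pos 2: 111000 XOR 110101 = 001101
  pos 4: 110101 XOR 110101 = 000000
Remainder = 00010 (nonzero — an error is detected).

00010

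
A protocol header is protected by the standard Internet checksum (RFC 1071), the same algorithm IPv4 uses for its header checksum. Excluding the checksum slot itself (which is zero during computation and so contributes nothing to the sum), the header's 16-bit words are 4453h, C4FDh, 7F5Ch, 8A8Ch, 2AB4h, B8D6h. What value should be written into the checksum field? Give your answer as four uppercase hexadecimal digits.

One's-complement addition (fold any carry out of bit 15 back into bit 0):
  0x4453 + 0xC4FD = 0x10950 → wrap carry → 0x0951
  0x0951 + 0x7F5C = 0x088AD
  0x88AD + 0x8A8C = 0x11339 → wrap carry → 0x133A
  0x133A + 0x2AB4 = 0x03DEE
  0x3DEE + 0xB8D6 = 0x0F6C4
One's-complement sum = 0xF6C4.
Checksum = ~0xF6C4 & 0xFFFF = 0x093B.

093B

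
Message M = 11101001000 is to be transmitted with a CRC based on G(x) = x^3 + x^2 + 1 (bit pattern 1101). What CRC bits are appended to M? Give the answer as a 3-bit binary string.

Append 3 zeros: 11101001000000. Divide by 1101 (XOR where the leading bit is 1):
  pos 0: 1110 XOR 1101 = 0011
  pos 2: 1110 XOR 1101 = 0011
  pos 4: 1101 XOR 1101 = 0000
Remainder (last 3 bits) = 000. This is the CRC / FCS.

000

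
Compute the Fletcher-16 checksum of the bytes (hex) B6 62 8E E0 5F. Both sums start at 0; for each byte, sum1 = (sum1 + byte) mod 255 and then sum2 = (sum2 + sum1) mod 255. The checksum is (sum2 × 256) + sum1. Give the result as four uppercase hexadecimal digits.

Running sums (mod 255):
  after byte 0 (B6): sum1=182, sum2=182
  after byte 1 (62): sum1=25, sum2=207
  after byte 2 (8E): sum1=167, sum2=119
  after byte 3 (E0): sum1=136, sum2=0
  after byte 4 (5F): sum1=231, sum2=231
Checksum = sum2·256 + sum1 = 231·256 + 231 = 59367 = 0xE7E7.

E7E7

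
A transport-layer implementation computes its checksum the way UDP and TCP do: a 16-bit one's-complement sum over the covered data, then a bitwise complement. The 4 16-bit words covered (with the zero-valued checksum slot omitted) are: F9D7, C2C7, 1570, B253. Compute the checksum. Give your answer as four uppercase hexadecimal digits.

7B9C

One's-complement addition (fold any carry out of bit 15 back into bit 0):
  0xF9D7 + 0xC2C7 = 0x1BC9E → wrap carry → 0xBC9F
  0xBC9F + 0x1570 = 0x0D20F
  0xD20F + 0xB253 = 0x18462 → wrap carry → 0x8463
One's-complement sum = 0x8463.
Checksum = ~0x8463 & 0xFFFF = 0x7B9C.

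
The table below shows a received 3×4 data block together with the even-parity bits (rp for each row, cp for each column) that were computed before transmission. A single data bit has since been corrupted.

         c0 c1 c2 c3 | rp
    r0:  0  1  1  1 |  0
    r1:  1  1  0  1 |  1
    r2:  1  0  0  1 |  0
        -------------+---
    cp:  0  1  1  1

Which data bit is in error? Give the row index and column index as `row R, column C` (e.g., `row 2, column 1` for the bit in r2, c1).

Recompute each row's even parity and compare to rp:
  r0: data parity 1, sent rp 0 → mismatch
  r1: data parity 1, sent rp 1 → ok
  r2: data parity 0, sent rp 0 → ok
Recompute each column's even parity and compare to cp:
  c0: data parity 0, sent cp 0 → ok
  c1: data parity 0, sent cp 1 → mismatch
  c2: data parity 1, sent cp 1 → ok
  c3: data parity 1, sent cp 1 → ok
Exactly one row (r0) and one column (c1) fail → the flipped bit is at their intersection.

row 0, column 1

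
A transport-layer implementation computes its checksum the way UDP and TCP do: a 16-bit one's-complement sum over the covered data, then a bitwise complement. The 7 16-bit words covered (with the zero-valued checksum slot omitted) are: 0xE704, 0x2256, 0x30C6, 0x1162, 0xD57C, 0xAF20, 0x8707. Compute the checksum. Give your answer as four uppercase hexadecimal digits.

A8D7

One's-complement addition (fold any carry out of bit 15 back into bit 0):
  0xE704 + 0x2256 = 0x1095A → wrap carry → 0x095B
  0x095B + 0x30C6 = 0x03A21
  0x3A21 + 0x1162 = 0x04B83
  0x4B83 + 0xD57C = 0x120FF → wrap carry → 0x2100
  0x2100 + 0xAF20 = 0x0D020
  0xD020 + 0x8707 = 0x15727 → wrap carry → 0x5728
One's-complement sum = 0x5728.
Checksum = ~0x5728 & 0xFFFF = 0xA8D7.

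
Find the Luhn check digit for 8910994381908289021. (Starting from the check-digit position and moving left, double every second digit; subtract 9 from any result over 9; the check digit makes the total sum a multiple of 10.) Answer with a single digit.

7

Partial digits right→left: 1 2 0 9 8 2 8 0 9 1 8 3 4 9 9 0 1 9 8
Double every second digit counting from the check-digit position (so the 1st, 3rd, 5th, ... of the partial from the right).
  doubled (with −9 where >9): 2 0 7 7 9 7 8 9 2 7 → sum 58
  kept as-is: 2 9 2 0 1 3 9 0 9 → sum 35
Total = 58 + 35 = 93.
Check digit = (10 − (93 mod 10)) mod 10 = 7.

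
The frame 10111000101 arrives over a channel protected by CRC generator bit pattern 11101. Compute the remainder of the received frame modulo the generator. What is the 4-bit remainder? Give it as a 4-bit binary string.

Modulo-2 division of 10111000101 by 11101:
  pos 0: 10111 XOR 11101 = 01010
  pos 1: 10100 XOR 11101 = 01001
  pos 2: 10010 XOR 11101 = 01111
  pos 3: 11110 XOR 11101 = 00011
  pos 6: 11101 XOR 11101 = 00000
Remainder = 0000 (zero — the frame passes the CRC check).

0000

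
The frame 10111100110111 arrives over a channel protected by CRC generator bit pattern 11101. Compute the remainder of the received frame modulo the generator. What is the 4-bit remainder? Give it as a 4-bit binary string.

0000

Modulo-2 division of 10111100110111 by 11101:
  pos 0: 10111 XOR 11101 = 01010
  pos 1: 10101 XOR 11101 = 01000
  pos 2: 10000 XOR 11101 = 01101
  pos 3: 11010 XOR 11101 = 00111
  pos 5: 11111 XOR 11101 = 00010
  pos 8: 10011 XOR 11101 = 01110
  pos 9: 11101 XOR 11101 = 00000
Remainder = 0000 (zero — the frame passes the CRC check).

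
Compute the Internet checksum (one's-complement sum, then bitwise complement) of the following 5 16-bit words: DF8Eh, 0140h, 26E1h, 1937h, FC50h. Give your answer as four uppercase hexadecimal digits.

E2C7

One's-complement addition (fold any carry out of bit 15 back into bit 0):
  0xDF8E + 0x0140 = 0x0E0CE
  0xE0CE + 0x26E1 = 0x107AF → wrap carry → 0x07B0
  0x07B0 + 0x1937 = 0x020E7
  0x20E7 + 0xFC50 = 0x11D37 → wrap carry → 0x1D38
One's-complement sum = 0x1D38.
Checksum = ~0x1D38 & 0xFFFF = 0xE2C7.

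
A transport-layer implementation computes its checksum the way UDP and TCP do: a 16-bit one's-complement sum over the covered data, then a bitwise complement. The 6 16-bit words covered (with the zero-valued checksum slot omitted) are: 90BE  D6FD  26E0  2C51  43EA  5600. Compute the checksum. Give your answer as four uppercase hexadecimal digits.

AB27

One's-complement addition (fold any carry out of bit 15 back into bit 0):
  0x90BE + 0xD6FD = 0x167BB → wrap carry → 0x67BC
  0x67BC + 0x26E0 = 0x08E9C
  0x8E9C + 0x2C51 = 0x0BAED
  0xBAED + 0x43EA = 0x0FED7
  0xFED7 + 0x5600 = 0x154D7 → wrap carry → 0x54D8
One's-complement sum = 0x54D8.
Checksum = ~0x54D8 & 0xFFFF = 0xAB27.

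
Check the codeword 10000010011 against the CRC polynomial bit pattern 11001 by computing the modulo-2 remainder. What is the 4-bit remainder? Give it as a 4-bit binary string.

0000

Modulo-2 division of 10000010011 by 11001:
  pos 0: 10000 XOR 11001 = 01001
  pos 1: 10010 XOR 11001 = 01011
  pos 2: 10111 XOR 11001 = 01110
  pos 3: 11100 XOR 11001 = 00101
  pos 5: 10101 XOR 11001 = 01100
  pos 6: 11001 XOR 11001 = 00000
Remainder = 0000 (zero — the frame passes the CRC check).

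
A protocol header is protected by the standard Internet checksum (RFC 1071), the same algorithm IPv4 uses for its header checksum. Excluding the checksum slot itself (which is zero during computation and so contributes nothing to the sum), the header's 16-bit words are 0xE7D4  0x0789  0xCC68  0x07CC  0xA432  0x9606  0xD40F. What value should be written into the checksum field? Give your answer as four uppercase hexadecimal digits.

2E24

One's-complement addition (fold any carry out of bit 15 back into bit 0):
  0xE7D4 + 0x0789 = 0x0EF5D
  0xEF5D + 0xCC68 = 0x1BBC5 → wrap carry → 0xBBC6
  0xBBC6 + 0x07CC = 0x0C392
  0xC392 + 0xA432 = 0x167C4 → wrap carry → 0x67C5
  0x67C5 + 0x9606 = 0x0FDCB
  0xFDCB + 0xD40F = 0x1D1DA → wrap carry → 0xD1DB
One's-complement sum = 0xD1DB.
Checksum = ~0xD1DB & 0xFFFF = 0x2E24.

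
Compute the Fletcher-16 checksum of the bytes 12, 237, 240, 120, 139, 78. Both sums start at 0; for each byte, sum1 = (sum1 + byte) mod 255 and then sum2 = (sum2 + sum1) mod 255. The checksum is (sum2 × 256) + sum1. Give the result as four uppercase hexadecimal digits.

803D

Running sums (mod 255):
  after byte 0 (12): sum1=12, sum2=12
  after byte 1 (237): sum1=249, sum2=6
  after byte 2 (240): sum1=234, sum2=240
  after byte 3 (120): sum1=99, sum2=84
  after byte 4 (139): sum1=238, sum2=67
  after byte 5 (78): sum1=61, sum2=128
Checksum = sum2·256 + sum1 = 128·256 + 61 = 32829 = 0x803D.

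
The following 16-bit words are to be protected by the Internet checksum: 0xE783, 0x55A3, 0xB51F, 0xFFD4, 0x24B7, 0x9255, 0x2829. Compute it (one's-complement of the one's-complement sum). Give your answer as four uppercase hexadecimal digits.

2EAE

One's-complement addition (fold any carry out of bit 15 back into bit 0):
  0xE783 + 0x55A3 = 0x13D26 → wrap carry → 0x3D27
  0x3D27 + 0xB51F = 0x0F246
  0xF246 + 0xFFD4 = 0x1F21A → wrap carry → 0xF21B
  0xF21B + 0x24B7 = 0x116D2 → wrap carry → 0x16D3
  0x16D3 + 0x9255 = 0x0A928
  0xA928 + 0x2829 = 0x0D151
One's-complement sum = 0xD151.
Checksum = ~0xD151 & 0xFFFF = 0x2EAE.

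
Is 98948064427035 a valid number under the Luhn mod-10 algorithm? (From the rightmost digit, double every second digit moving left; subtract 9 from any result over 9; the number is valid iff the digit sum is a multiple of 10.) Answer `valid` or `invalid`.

valid

From the right, keep odd positions and double even positions (subtract 9 from any doubled value over 9):
  doubled (positions 2,4,...): 6 5 8 3 7 9 9 → sum 47
  kept (positions 1,3,...): 5 0 2 4 0 4 8 → sum 23
Total = 70.
70 mod 10 = 0, so the number is valid.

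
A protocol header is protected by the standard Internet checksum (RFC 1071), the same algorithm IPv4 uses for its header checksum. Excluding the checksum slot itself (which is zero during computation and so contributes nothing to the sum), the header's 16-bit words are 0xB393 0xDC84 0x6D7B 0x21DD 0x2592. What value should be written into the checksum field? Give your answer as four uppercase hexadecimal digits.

One's-complement addition (fold any carry out of bit 15 back into bit 0):
  0xB393 + 0xDC84 = 0x19017 → wrap carry → 0x9018
  0x9018 + 0x6D7B = 0x0FD93
  0xFD93 + 0x21DD = 0x11F70 → wrap carry → 0x1F71
  0x1F71 + 0x2592 = 0x04503
One's-complement sum = 0x4503.
Checksum = ~0x4503 & 0xFFFF = 0xBAFC.

BAFC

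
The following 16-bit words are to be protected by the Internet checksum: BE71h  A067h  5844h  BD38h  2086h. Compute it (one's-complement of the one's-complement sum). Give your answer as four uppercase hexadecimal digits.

One's-complement addition (fold any carry out of bit 15 back into bit 0):
  0xBE71 + 0xA067 = 0x15ED8 → wrap carry → 0x5ED9
  0x5ED9 + 0x5844 = 0x0B71D
  0xB71D + 0xBD38 = 0x17455 → wrap carry → 0x7456
  0x7456 + 0x2086 = 0x094DC
One's-complement sum = 0x94DC.
Checksum = ~0x94DC & 0xFFFF = 0x6B23.

6B23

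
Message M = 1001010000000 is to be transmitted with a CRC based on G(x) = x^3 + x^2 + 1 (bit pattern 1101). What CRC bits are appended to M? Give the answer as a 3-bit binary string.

Append 3 zeros: 1001010000000000. Divide by 1101 (XOR where the leading bit is 1):
  pos 0: 1001 XOR 1101 = 0100
  pos 1: 1000 XOR 1101 = 0101
  pos 2: 1011 XOR 1101 = 0110
  pos 3: 1100 XOR 1101 = 0001
  pos 6: 1000 XOR 1101 = 0101
  pos 7: 1010 XOR 1101 = 0111
  pos 8: 1110 XOR 1101 = 0011
  pos 10: 1100 XOR 1101 = 0001
Remainder (last 3 bits) = 100. This is the CRC / FCS.

100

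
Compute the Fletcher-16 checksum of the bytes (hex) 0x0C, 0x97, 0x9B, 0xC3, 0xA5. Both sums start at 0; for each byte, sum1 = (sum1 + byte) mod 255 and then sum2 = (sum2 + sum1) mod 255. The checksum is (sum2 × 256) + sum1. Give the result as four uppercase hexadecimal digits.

Running sums (mod 255):
  after byte 0 (0x0C): sum1=12, sum2=12
  after byte 1 (0x97): sum1=163, sum2=175
  after byte 2 (0x9B): sum1=63, sum2=238
  after byte 3 (0xC3): sum1=3, sum2=241
  after byte 4 (0xA5): sum1=168, sum2=154
Checksum = sum2·256 + sum1 = 154·256 + 168 = 39592 = 0x9AA8.

9AA8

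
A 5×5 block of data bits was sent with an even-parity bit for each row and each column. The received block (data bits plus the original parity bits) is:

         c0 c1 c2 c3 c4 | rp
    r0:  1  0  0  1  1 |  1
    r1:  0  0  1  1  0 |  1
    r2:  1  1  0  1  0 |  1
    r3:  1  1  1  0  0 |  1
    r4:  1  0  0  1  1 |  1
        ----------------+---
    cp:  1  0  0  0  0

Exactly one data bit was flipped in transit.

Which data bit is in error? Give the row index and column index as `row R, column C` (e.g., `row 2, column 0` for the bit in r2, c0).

Recompute each row's even parity and compare to rp:
  r0: data parity 1, sent rp 1 → ok
  r1: data parity 0, sent rp 1 → mismatch
  r2: data parity 1, sent rp 1 → ok
  r3: data parity 1, sent rp 1 → ok
  r4: data parity 1, sent rp 1 → ok
Recompute each column's even parity and compare to cp:
  c0: data parity 0, sent cp 1 → mismatch
  c1: data parity 0, sent cp 0 → ok
  c2: data parity 0, sent cp 0 → ok
  c3: data parity 0, sent cp 0 → ok
  c4: data parity 0, sent cp 0 → ok
Exactly one row (r1) and one column (c0) fail → the flipped bit is at their intersection.

row 1, column 0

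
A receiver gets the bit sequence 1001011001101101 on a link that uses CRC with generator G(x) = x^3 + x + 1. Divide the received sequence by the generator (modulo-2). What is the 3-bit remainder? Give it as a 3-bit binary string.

Modulo-2 division of 1001011001101101 by 1011:
  pos 0: 1001 XOR 1011 = 0010
  pos 2: 1001 XOR 1011 = 0010
  pos 4: 1010 XOR 1011 = 0001
  pos 7: 1011 XOR 1011 = 0000
  pos 12: 1101 XOR 1011 = 0110
Remainder = 110 (nonzero — an error is detected).

110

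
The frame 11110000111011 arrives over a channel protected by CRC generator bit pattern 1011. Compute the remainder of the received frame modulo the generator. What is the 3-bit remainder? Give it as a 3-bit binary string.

Modulo-2 division of 11110000111011 by 1011:
  pos 0: 1111 XOR 1011 = 0100
  pos 1: 1000 XOR 1011 = 0011
  pos 3: 1100 XOR 1011 = 0111
  pos 4: 1110 XOR 1011 = 0101
  pos 5: 1011 XOR 1011 = 0000
  pos 9: 1101 XOR 1011 = 0110
  pos 10: 1101 XOR 1011 = 0110
Remainder = 110 (nonzero — an error is detected).

110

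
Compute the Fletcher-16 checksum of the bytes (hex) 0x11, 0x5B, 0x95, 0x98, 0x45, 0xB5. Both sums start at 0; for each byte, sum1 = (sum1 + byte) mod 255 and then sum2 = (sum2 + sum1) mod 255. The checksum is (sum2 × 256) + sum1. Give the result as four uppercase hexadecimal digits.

Running sums (mod 255):
  after byte 0 (0x11): sum1=17, sum2=17
  after byte 1 (0x5B): sum1=108, sum2=125
  after byte 2 (0x95): sum1=2, sum2=127
  after byte 3 (0x98): sum1=154, sum2=26
  after byte 4 (0x45): sum1=223, sum2=249
  after byte 5 (0xB5): sum1=149, sum2=143
Checksum = sum2·256 + sum1 = 143·256 + 149 = 36757 = 0x8F95.

8F95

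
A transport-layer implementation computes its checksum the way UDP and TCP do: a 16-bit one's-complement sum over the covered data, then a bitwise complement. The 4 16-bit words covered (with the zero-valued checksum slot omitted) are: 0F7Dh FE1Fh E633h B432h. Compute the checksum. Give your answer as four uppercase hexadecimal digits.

57FC

One's-complement addition (fold any carry out of bit 15 back into bit 0):
  0x0F7D + 0xFE1F = 0x10D9C → wrap carry → 0x0D9D
  0x0D9D + 0xE633 = 0x0F3D0
  0xF3D0 + 0xB432 = 0x1A802 → wrap carry → 0xA803
One's-complement sum = 0xA803.
Checksum = ~0xA803 & 0xFFFF = 0x57FC.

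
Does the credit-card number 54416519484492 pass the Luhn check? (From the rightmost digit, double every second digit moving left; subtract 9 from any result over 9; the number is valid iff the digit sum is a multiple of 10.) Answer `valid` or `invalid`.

From the right, keep odd positions and double even positions (subtract 9 from any doubled value over 9):
  doubled (positions 2,4,...): 9 8 8 2 3 8 1 → sum 39
  kept (positions 1,3,...): 2 4 8 9 5 1 4 → sum 33
Total = 72.
72 mod 10 = 2, so the number is invalid.

invalid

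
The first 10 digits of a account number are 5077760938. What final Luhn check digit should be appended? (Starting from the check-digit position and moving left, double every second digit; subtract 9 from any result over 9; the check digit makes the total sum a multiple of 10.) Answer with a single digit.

Partial digits right→left: 8 3 9 0 6 7 7 7 0 5
Double every second digit counting from the check-digit position (so the 1st, 3rd, 5th, ... of the partial from the right).
  doubled (with −9 where >9): 7 9 3 5 0 → sum 24
  kept as-is: 3 0 7 7 5 → sum 22
Total = 24 + 22 = 46.
Check digit = (10 − (46 mod 10)) mod 10 = 4.

4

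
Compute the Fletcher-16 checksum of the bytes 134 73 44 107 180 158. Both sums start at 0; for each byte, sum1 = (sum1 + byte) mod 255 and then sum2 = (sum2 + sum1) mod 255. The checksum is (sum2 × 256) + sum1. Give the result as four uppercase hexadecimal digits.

Running sums (mod 255):
  after byte 0 (134): sum1=134, sum2=134
  after byte 1 (73): sum1=207, sum2=86
  after byte 2 (44): sum1=251, sum2=82
  after byte 3 (107): sum1=103, sum2=185
  after byte 4 (180): sum1=28, sum2=213
  after byte 5 (158): sum1=186, sum2=144
Checksum = sum2·256 + sum1 = 144·256 + 186 = 37050 = 0x90BA.

90BA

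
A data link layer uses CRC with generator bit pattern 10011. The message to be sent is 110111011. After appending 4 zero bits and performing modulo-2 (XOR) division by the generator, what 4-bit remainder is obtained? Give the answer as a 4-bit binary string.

0000

Append 4 zeros: 1101110110000. Divide by 10011 (XOR where the leading bit is 1):
  pos 0: 11011 XOR 10011 = 01000
  pos 1: 10001 XOR 10011 = 00010
  pos 4: 10011 XOR 10011 = 00000
Remainder (last 4 bits) = 0000. This is the CRC / FCS.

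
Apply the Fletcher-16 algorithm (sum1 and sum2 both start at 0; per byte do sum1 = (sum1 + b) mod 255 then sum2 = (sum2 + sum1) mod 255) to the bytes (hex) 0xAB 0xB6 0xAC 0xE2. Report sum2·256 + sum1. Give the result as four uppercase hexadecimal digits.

Running sums (mod 255):
  after byte 0 (0xAB): sum1=171, sum2=171
  after byte 1 (0xB6): sum1=98, sum2=14
  after byte 2 (0xAC): sum1=15, sum2=29
  after byte 3 (0xE2): sum1=241, sum2=15
Checksum = sum2·256 + sum1 = 15·256 + 241 = 4081 = 0x0FF1.

0FF1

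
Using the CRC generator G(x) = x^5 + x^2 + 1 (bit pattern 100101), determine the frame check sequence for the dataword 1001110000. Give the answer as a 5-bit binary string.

Append 5 zeros: 100111000000000. Divide by 100101 (XOR where the leading bit is 1):
  pos 0: 100111 XOR 100101 = 000010
  pos 4: 100000 XOR 100101 = 000101
  pos 7: 101000 XOR 100101 = 001101
  pos 9: 110100 XOR 100101 = 010001
Remainder (last 5 bits) = 10001. This is the CRC / FCS.

10001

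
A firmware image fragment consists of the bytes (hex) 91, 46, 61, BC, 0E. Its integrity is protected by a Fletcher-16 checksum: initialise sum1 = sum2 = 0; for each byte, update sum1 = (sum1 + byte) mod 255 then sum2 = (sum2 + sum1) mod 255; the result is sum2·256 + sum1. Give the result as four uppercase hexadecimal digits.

Running sums (mod 255):
  after byte 0 (91): sum1=145, sum2=145
  after byte 1 (46): sum1=215, sum2=105
  after byte 2 (61): sum1=57, sum2=162
  after byte 3 (BC): sum1=245, sum2=152
  after byte 4 (0E): sum1=4, sum2=156
Checksum = sum2·256 + sum1 = 156·256 + 4 = 39940 = 0x9C04.

9C04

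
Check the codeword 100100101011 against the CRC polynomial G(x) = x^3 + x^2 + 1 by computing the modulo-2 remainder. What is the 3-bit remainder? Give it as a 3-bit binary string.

Modulo-2 division of 100100101011 by 1101:
  pos 0: 1001 XOR 1101 = 0100
  pos 1: 1000 XOR 1101 = 0101
  pos 2: 1010 XOR 1101 = 0111
  pos 3: 1111 XOR 1101 = 0010
  pos 5: 1001 XOR 1101 = 0100
  pos 6: 1000 XOR 1101 = 0101
  pos 7: 1011 XOR 1101 = 0110
  pos 8: 1101 XOR 1101 = 0000
Remainder = 000 (zero — the frame passes the CRC check).

000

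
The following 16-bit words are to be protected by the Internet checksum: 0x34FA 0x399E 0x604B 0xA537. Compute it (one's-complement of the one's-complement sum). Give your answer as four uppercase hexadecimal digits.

8BE4

One's-complement addition (fold any carry out of bit 15 back into bit 0):
  0x34FA + 0x399E = 0x06E98
  0x6E98 + 0x604B = 0x0CEE3
  0xCEE3 + 0xA537 = 0x1741A → wrap carry → 0x741B
One's-complement sum = 0x741B.
Checksum = ~0x741B & 0xFFFF = 0x8BE4.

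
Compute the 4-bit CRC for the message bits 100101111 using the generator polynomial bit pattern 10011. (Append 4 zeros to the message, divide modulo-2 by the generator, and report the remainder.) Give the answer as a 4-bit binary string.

Append 4 zeros: 1001011110000. Divide by 10011 (XOR where the leading bit is 1):
  pos 0: 10010 XOR 10011 = 00001
  pos 4: 11111 XOR 10011 = 01100
  pos 5: 11000 XOR 10011 = 01011
  pos 6: 10110 XOR 10011 = 00101
  pos 8: 10100 XOR 10011 = 00111
Remainder (last 4 bits) = 0111. This is the CRC / FCS.

0111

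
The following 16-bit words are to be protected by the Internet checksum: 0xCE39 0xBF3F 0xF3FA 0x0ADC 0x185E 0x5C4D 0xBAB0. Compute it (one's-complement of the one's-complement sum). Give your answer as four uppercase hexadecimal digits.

One's-complement addition (fold any carry out of bit 15 back into bit 0):
  0xCE39 + 0xBF3F = 0x18D78 → wrap carry → 0x8D79
  0x8D79 + 0xF3FA = 0x18173 → wrap carry → 0x8174
  0x8174 + 0x0ADC = 0x08C50
  0x8C50 + 0x185E = 0x0A4AE
  0xA4AE + 0x5C4D = 0x100FB → wrap carry → 0x00FC
  0x00FC + 0xBAB0 = 0x0BBAC
One's-complement sum = 0xBBAC.
Checksum = ~0xBBAC & 0xFFFF = 0x4453.

4453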